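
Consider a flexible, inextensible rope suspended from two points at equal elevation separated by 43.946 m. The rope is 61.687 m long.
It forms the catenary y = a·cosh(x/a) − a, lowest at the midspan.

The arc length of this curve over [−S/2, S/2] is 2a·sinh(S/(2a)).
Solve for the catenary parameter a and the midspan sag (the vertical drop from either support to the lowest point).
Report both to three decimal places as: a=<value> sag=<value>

a=14.905 sag=19.351

seed: a₀ = √(S³/(24(L−S))) = √(43.946³/(24·17.741)) = 14.118363
iter 1: u=1.556342  f(a)=+2.277e+00  f'(a)=-3.177e+00  a ← 14.118363 − (+2.277e+00/-3.177e+00) = 14.835008
iter 2: u=1.481159  f(a)=+1.848e-01  f'(a)=-2.680e+00  a ← 14.835008 − (+1.848e-01/-2.680e+00) = 14.903970
iter 3: u=1.474305  f(a)=+1.456e-03  f'(a)=-2.638e+00  a ← 14.903970 − (+1.456e-03/-2.638e+00) = 14.904522
iter 4: u=1.474251  f(a)=+9.194e-08  f'(a)=-2.638e+00  a ← 14.904522 − (+9.194e-08/-2.638e+00) = 14.904522
iter 5: u=1.474251  f(a)=-7.105e-15  f'(a)=-2.638e+00  a ← 14.904522 − (-7.105e-15/-2.638e+00) = 14.904522
converged: |Δa| < 1e-12 after 5 iterations
sag = a·(cosh(S/(2a)) − 1) = 14.904522·(cosh(1.474251) − 1) = 19.351372
T_max/T_min = cosh(S/(2a)) = 2.298356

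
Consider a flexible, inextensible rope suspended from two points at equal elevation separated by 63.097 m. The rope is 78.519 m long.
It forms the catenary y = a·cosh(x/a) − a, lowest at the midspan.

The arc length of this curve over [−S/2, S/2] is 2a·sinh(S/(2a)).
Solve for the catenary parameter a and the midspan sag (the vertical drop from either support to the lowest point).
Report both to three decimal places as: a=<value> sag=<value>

a=26.958 sag=20.666

seed: a₀ = √(S³/(24(L−S))) = √(63.097³/(24·15.422)) = 26.051762
iter 1: u=1.210993  f(a)=+1.171e+00  f'(a)=-1.367e+00  a ← 26.051762 − (+1.171e+00/-1.367e+00) = 26.908519
iter 2: u=1.172435  f(a)=+6.025e-02  f'(a)=-1.230e+00  a ← 26.908519 − (+6.025e-02/-1.230e+00) = 26.957523
iter 3: u=1.170304  f(a)=+1.786e-04  f'(a)=-1.222e+00  a ← 26.957523 − (+1.786e-04/-1.222e+00) = 26.957669
iter 4: u=1.170298  f(a)=+1.581e-09  f'(a)=-1.222e+00  a ← 26.957669 − (+1.581e-09/-1.222e+00) = 26.957669
iter 5: u=1.170298  f(a)=-1.421e-14  f'(a)=-1.222e+00  a ← 26.957669 − (-1.421e-14/-1.222e+00) = 26.957669
converged: |Δa| < 1e-12 after 5 iterations
sag = a·(cosh(S/(2a)) − 1) = 26.957669·(cosh(1.170298) − 1) = 20.666109
T_max/T_min = cosh(S/(2a)) = 1.766613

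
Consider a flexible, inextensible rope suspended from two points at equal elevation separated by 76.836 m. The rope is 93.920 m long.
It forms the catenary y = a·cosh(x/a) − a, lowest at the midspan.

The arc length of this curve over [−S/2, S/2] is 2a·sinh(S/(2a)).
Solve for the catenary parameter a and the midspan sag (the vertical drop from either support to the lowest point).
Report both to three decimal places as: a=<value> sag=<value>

seed: a₀ = √(S³/(24(L−S))) = √(76.836³/(24·17.084)) = 33.261874
iter 1: u=1.155016  f(a)=+1.176e+00  f'(a)=-1.171e+00  a ← 33.261874 − (+1.176e+00/-1.171e+00) = 34.266533
iter 2: u=1.121152  f(a)=+5.540e-02  f'(a)=-1.063e+00  a ← 34.266533 − (+5.540e-02/-1.063e+00) = 34.318653
iter 3: u=1.119450  f(a)=+1.363e-04  f'(a)=-1.058e+00  a ← 34.318653 − (+1.363e-04/-1.058e+00) = 34.318782
iter 4: u=1.119445  f(a)=+8.300e-10  f'(a)=-1.058e+00  a ← 34.318782 − (+8.300e-10/-1.058e+00) = 34.318782
iter 5: u=1.119445  f(a)=+0.000e+00  f'(a)=-1.058e+00  a ← 34.318782 − (+0.000e+00/-1.058e+00) = 34.318782
converged: |Δa| < 1e-12 after 5 iterations
sag = a·(cosh(S/(2a)) − 1) = 34.318782·(cosh(1.119445) − 1) = 23.844956
T_max/T_min = cosh(S/(2a)) = 1.694808

a=34.319 sag=23.845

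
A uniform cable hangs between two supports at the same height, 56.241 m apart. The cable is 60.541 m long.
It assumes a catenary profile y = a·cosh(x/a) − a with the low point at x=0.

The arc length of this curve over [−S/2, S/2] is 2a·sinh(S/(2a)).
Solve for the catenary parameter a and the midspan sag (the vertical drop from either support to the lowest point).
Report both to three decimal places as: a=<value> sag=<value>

seed: a₀ = √(S³/(24(L−S))) = √(56.241³/(24·4.300)) = 41.518313
iter 1: u=0.677304  f(a)=+9.971e-02  f'(a)=-2.168e-01  a ← 41.518313 − (+9.971e-02/-2.168e-01) = 41.978252
iter 2: u=0.669883  f(a)=+1.681e-03  f'(a)=-2.095e-01  a ← 41.978252 − (+1.681e-03/-2.095e-01) = 41.986275
iter 3: u=0.669755  f(a)=+4.961e-07  f'(a)=-2.094e-01  a ← 41.986275 − (+4.961e-07/-2.094e-01) = 41.986278
iter 4: u=0.669755  f(a)=+4.974e-14  f'(a)=-2.094e-01  a ← 41.986278 − (+4.974e-14/-2.094e-01) = 41.986278
converged: |Δa| < 1e-12 after 4 iterations
sag = a·(cosh(S/(2a)) − 1) = 41.986278·(cosh(0.669755) − 1) = 9.774235
T_max/T_min = cosh(S/(2a)) = 1.232796

a=41.986 sag=9.774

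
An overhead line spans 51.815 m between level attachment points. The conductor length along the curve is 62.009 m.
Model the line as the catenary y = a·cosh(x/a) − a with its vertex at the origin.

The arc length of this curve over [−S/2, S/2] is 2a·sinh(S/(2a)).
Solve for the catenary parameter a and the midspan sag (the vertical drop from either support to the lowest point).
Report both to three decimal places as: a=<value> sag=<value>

a=24.519 sag=15.009

seed: a₀ = √(S³/(24(L−S))) = √(51.815³/(24·10.194)) = 23.845439
iter 1: u=1.086476  f(a)=+6.189e-01  f'(a)=-9.603e-01  a ← 23.845439 − (+6.189e-01/-9.603e-01) = 24.489890
iter 2: u=1.057886  f(a)=+2.598e-02  f'(a)=-8.812e-01  a ← 24.489890 − (+2.598e-02/-8.812e-01) = 24.519367
iter 3: u=1.056614  f(a)=+5.020e-05  f'(a)=-8.778e-01  a ← 24.519367 − (+5.020e-05/-8.778e-01) = 24.519425
iter 4: u=1.056611  f(a)=+1.883e-10  f'(a)=-8.778e-01  a ← 24.519425 − (+1.883e-10/-8.778e-01) = 24.519425
iter 5: u=1.056611  f(a)=-1.421e-14  f'(a)=-8.778e-01  a ← 24.519425 − (-1.421e-14/-8.778e-01) = 24.519425
converged: |Δa| < 1e-12 after 5 iterations
sag = a·(cosh(S/(2a)) − 1) = 24.519425·(cosh(1.056611) − 1) = 15.008808
T_max/T_min = cosh(S/(2a)) = 1.612119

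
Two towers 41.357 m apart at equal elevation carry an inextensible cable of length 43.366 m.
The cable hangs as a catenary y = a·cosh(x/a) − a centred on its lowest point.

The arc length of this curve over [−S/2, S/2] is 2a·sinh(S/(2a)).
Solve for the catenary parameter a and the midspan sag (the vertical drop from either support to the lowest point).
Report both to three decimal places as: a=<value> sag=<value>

seed: a₀ = √(S³/(24(L−S))) = √(41.357³/(24·2.009)) = 38.302573
iter 1: u=0.539872  f(a)=+2.948e-02  f'(a)=-1.080e-01  a ← 38.302573 − (+2.948e-02/-1.080e-01) = 38.575572
iter 2: u=0.536052  f(a)=+3.182e-04  f'(a)=-1.057e-01  a ← 38.575572 − (+3.182e-04/-1.057e-01) = 38.578582
iter 3: u=0.536010  f(a)=+3.795e-08  f'(a)=-1.056e-01  a ← 38.578582 − (+3.795e-08/-1.056e-01) = 38.578583
iter 4: u=0.536010  f(a)=-7.105e-15  f'(a)=-1.056e-01  a ← 38.578583 − (-7.105e-15/-1.056e-01) = 38.578583
converged: |Δa| < 1e-12 after 4 iterations
sag = a·(cosh(S/(2a)) − 1) = 38.578583·(cosh(0.536010) − 1) = 5.675903
T_max/T_min = cosh(S/(2a)) = 1.147126

a=38.579 sag=5.676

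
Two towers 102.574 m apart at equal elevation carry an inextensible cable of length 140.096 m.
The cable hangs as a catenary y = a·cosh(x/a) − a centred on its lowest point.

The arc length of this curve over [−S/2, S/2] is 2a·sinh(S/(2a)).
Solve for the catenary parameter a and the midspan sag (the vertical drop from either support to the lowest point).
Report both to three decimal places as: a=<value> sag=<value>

seed: a₀ = √(S³/(24(L−S))) = √(102.574³/(24·37.522)) = 34.618427
iter 1: u=1.481494  f(a)=+4.340e+00  f'(a)=-2.682e+00  a ← 34.618427 − (+4.340e+00/-2.682e+00) = 36.236239
iter 2: u=1.415351  f(a)=+3.227e-01  f'(a)=-2.297e+00  a ← 36.236239 − (+3.227e-01/-2.297e+00) = 36.376750
iter 3: u=1.409884  f(a)=+2.102e-03  f'(a)=-2.267e+00  a ← 36.376750 − (+2.102e-03/-2.267e+00) = 36.377678
iter 4: u=1.409848  f(a)=+9.048e-08  f'(a)=-2.267e+00  a ← 36.377678 − (+9.048e-08/-2.267e+00) = 36.377678
iter 5: u=1.409848  f(a)=+0.000e+00  f'(a)=-2.267e+00  a ← 36.377678 − (+0.000e+00/-2.267e+00) = 36.377678
converged: |Δa| < 1e-12 after 5 iterations
sag = a·(cosh(S/(2a)) − 1) = 36.377678·(cosh(1.409848) − 1) = 42.553037
T_max/T_min = cosh(S/(2a)) = 2.169757

a=36.378 sag=42.553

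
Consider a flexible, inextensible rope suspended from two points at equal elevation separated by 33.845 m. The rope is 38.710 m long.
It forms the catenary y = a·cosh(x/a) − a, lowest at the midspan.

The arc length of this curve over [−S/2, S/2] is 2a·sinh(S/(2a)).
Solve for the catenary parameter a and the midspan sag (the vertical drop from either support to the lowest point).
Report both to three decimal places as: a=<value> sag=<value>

seed: a₀ = √(S³/(24(L−S))) = √(33.845³/(24·4.865)) = 18.221945
iter 1: u=0.928688  f(a)=+2.142e-01  f'(a)=-5.815e-01  a ← 18.221945 − (+2.142e-01/-5.815e-01) = 18.590245
iter 2: u=0.910289  f(a)=+6.665e-03  f'(a)=-5.458e-01  a ← 18.590245 − (+6.665e-03/-5.458e-01) = 18.602457
iter 3: u=0.909692  f(a)=+6.915e-06  f'(a)=-5.446e-01  a ← 18.602457 − (+6.915e-06/-5.446e-01) = 18.602469
iter 4: u=0.909691  f(a)=+7.468e-12  f'(a)=-5.446e-01  a ← 18.602469 − (+7.468e-12/-5.446e-01) = 18.602469
converged: |Δa| < 1e-12 after 4 iterations
sag = a·(cosh(S/(2a)) − 1) = 18.602469·(cosh(0.909691) − 1) = 8.242789
T_max/T_min = cosh(S/(2a)) = 1.443102

a=18.602 sag=8.243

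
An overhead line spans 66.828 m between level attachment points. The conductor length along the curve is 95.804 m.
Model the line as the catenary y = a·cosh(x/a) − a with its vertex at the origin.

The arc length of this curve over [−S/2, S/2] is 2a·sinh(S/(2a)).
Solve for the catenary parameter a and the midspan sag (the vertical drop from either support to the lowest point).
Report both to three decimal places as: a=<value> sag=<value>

a=21.948 sag=30.743

seed: a₀ = √(S³/(24(L−S))) = √(66.828³/(24·28.976)) = 20.716332
iter 1: u=1.612930  f(a)=+4.011e+00  f'(a)=-3.596e+00  a ← 20.716332 − (+4.011e+00/-3.596e+00) = 21.831757
iter 2: u=1.530523  f(a)=+3.467e-01  f'(a)=-2.999e+00  a ← 21.831757 − (+3.467e-01/-2.999e+00) = 21.947378
iter 3: u=1.522460  f(a)=+3.133e-03  f'(a)=-2.945e+00  a ← 21.947378 − (+3.133e-03/-2.945e+00) = 21.948442
iter 4: u=1.522386  f(a)=+2.608e-07  f'(a)=-2.945e+00  a ← 21.948442 − (+2.608e-07/-2.945e+00) = 21.948442
iter 5: u=1.522386  f(a)=-1.421e-14  f'(a)=-2.945e+00  a ← 21.948442 − (-1.421e-14/-2.945e+00) = 21.948442
converged: |Δa| < 1e-12 after 5 iterations
sag = a·(cosh(S/(2a)) − 1) = 21.948442·(cosh(1.522386) − 1) = 30.742503
T_max/T_min = cosh(S/(2a)) = 2.400669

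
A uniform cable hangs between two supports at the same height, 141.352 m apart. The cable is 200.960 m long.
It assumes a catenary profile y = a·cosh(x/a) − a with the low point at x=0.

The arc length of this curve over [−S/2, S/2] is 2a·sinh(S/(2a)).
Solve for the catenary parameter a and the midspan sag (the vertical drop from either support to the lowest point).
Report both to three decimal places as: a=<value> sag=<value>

a=47.008 sag=63.925

seed: a₀ = √(S³/(24(L−S))) = √(141.352³/(24·59.608)) = 44.431916
iter 1: u=1.590658  f(a)=+8.012e+00  f'(a)=-3.426e+00  a ← 44.431916 − (+8.012e+00/-3.426e+00) = 46.770186
iter 2: u=1.511134  f(a)=+6.759e-01  f'(a)=-2.870e+00  a ← 46.770186 − (+6.759e-01/-2.870e+00) = 47.005646
iter 3: u=1.503564  f(a)=+5.790e-03  f'(a)=-2.822e+00  a ← 47.005646 − (+5.790e-03/-2.822e+00) = 47.007698
iter 4: u=1.503498  f(a)=+4.329e-07  f'(a)=-2.821e+00  a ← 47.007698 − (+4.329e-07/-2.821e+00) = 47.007698
iter 5: u=1.503498  f(a)=+0.000e+00  f'(a)=-2.821e+00  a ← 47.007698 − (+0.000e+00/-2.821e+00) = 47.007698
converged: |Δa| < 1e-12 after 5 iterations
sag = a·(cosh(S/(2a)) − 1) = 47.007698·(cosh(1.503498) − 1) = 63.924507
T_max/T_min = cosh(S/(2a)) = 2.359873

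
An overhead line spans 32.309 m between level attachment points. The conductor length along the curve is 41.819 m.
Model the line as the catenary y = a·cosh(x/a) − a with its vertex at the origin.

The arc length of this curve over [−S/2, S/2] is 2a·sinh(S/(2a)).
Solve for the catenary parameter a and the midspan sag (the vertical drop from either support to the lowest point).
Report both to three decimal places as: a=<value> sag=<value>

a=12.660 sag=11.783

seed: a₀ = √(S³/(24(L−S))) = √(32.309³/(24·9.510)) = 12.155964
iter 1: u=1.328936  f(a)=+8.760e-01  f'(a)=-1.859e+00  a ← 12.155964 − (+8.760e-01/-1.859e+00) = 12.627161
iter 2: u=1.279345  f(a)=+5.351e-02  f'(a)=-1.638e+00  a ← 12.627161 − (+5.351e-02/-1.638e+00) = 12.659823
iter 3: u=1.276045  f(a)=+2.284e-04  f'(a)=-1.624e+00  a ← 12.659823 − (+2.284e-04/-1.624e+00) = 12.659964
iter 4: u=1.276030  f(a)=+4.200e-09  f'(a)=-1.624e+00  a ← 12.659964 − (+4.200e-09/-1.624e+00) = 12.659964
iter 5: u=1.276030  f(a)=+0.000e+00  f'(a)=-1.624e+00  a ← 12.659964 − (+0.000e+00/-1.624e+00) = 12.659964
converged: |Δa| < 1e-12 after 5 iterations
sag = a·(cosh(S/(2a)) − 1) = 12.659964·(cosh(1.276030) − 1) = 11.783478
T_max/T_min = cosh(S/(2a)) = 1.930767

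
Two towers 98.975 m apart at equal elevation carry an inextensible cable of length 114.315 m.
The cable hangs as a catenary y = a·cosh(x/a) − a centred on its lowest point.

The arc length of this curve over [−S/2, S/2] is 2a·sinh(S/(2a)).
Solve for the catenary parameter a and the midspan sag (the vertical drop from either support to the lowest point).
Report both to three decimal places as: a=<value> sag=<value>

a=52.471 sag=25.119

seed: a₀ = √(S³/(24(L−S))) = √(98.975³/(24·15.340)) = 51.318029
iter 1: u=0.964330  f(a)=+7.293e-01  f'(a)=-6.553e-01  a ← 51.318029 − (+7.293e-01/-6.553e-01) = 52.430862
iter 2: u=0.943862  f(a)=+2.440e-02  f'(a)=-6.121e-01  a ← 52.430862 − (+2.440e-02/-6.121e-01) = 52.470716
iter 3: u=0.943145  f(a)=+2.940e-05  f'(a)=-6.107e-01  a ← 52.470716 − (+2.940e-05/-6.107e-01) = 52.470764
iter 4: u=0.943144  f(a)=+4.277e-11  f'(a)=-6.107e-01  a ← 52.470764 − (+4.277e-11/-6.107e-01) = 52.470764
iter 5: u=0.943144  f(a)=-1.421e-14  f'(a)=-6.107e-01  a ← 52.470764 − (-1.421e-14/-6.107e-01) = 52.470764
converged: |Δa| < 1e-12 after 5 iterations
sag = a·(cosh(S/(2a)) − 1) = 52.470764·(cosh(0.943144) − 1) = 25.118932
T_max/T_min = cosh(S/(2a)) = 1.478722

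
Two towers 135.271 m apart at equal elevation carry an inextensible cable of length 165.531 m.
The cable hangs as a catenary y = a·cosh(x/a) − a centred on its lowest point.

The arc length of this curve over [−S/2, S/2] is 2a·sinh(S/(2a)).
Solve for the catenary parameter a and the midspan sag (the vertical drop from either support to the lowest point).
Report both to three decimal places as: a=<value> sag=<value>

seed: a₀ = √(S³/(24(L−S))) = √(135.271³/(24·30.260)) = 58.380387
iter 1: u=1.158531  f(a)=+2.097e+00  f'(a)=-1.183e+00  a ← 58.380387 − (+2.097e+00/-1.183e+00) = 60.153442
iter 2: u=1.124383  f(a)=+9.932e-02  f'(a)=-1.073e+00  a ← 60.153442 − (+9.932e-02/-1.073e+00) = 60.246002
iter 3: u=1.122655  f(a)=+2.473e-04  f'(a)=-1.068e+00  a ← 60.246002 − (+2.473e-04/-1.068e+00) = 60.246234
iter 4: u=1.122651  f(a)=+1.542e-09  f'(a)=-1.068e+00  a ← 60.246234 − (+1.542e-09/-1.068e+00) = 60.246234
iter 5: u=1.122651  f(a)=+5.684e-14  f'(a)=-1.068e+00  a ← 60.246234 − (+5.684e-14/-1.068e+00) = 60.246234
converged: |Δa| < 1e-12 after 5 iterations
sag = a·(cosh(S/(2a)) − 1) = 60.246234·(cosh(1.122651) − 1) = 42.124351
T_max/T_min = cosh(S/(2a)) = 1.699203

a=60.246 sag=42.124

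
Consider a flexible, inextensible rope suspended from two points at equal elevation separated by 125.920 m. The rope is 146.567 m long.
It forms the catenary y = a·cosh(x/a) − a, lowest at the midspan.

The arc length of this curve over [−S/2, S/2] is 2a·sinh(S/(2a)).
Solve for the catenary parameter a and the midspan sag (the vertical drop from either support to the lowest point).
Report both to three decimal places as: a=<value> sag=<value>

seed: a₀ = √(S³/(24(L−S))) = √(125.920³/(24·20.647)) = 63.475769
iter 1: u=0.991875  f(a)=+1.040e+00  f'(a)=-7.168e-01  a ← 63.475769 − (+1.040e+00/-7.168e-01) = 64.926247
iter 2: u=0.969716  f(a)=+3.671e-02  f'(a)=-6.670e-01  a ← 64.926247 − (+3.671e-02/-6.670e-01) = 64.981278
iter 3: u=0.968894  f(a)=+4.946e-05  f'(a)=-6.652e-01  a ← 64.981278 − (+4.946e-05/-6.652e-01) = 64.981352
iter 4: u=0.968893  f(a)=+9.007e-11  f'(a)=-6.652e-01  a ← 64.981352 − (+9.007e-11/-6.652e-01) = 64.981352
iter 5: u=0.968893  f(a)=+0.000e+00  f'(a)=-6.652e-01  a ← 64.981352 − (+0.000e+00/-6.652e-01) = 64.981352
converged: |Δa| < 1e-12 after 5 iterations
sag = a·(cosh(S/(2a)) − 1) = 64.981352·(cosh(0.968893) − 1) = 32.962752
T_max/T_min = cosh(S/(2a)) = 1.507265

a=64.981 sag=32.963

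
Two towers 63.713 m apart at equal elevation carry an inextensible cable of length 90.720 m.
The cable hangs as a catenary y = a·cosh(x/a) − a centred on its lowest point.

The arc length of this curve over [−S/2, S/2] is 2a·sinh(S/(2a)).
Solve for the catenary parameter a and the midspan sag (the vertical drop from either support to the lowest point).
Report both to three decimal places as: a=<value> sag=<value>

seed: a₀ = √(S³/(24(L−S))) = √(63.713³/(24·27.007)) = 19.975529
iter 1: u=1.594776  f(a)=+3.650e+00  f'(a)=-3.457e+00  a ← 19.975529 − (+3.650e+00/-3.457e+00) = 21.031247
iter 2: u=1.514722  f(a)=+3.093e-01  f'(a)=-2.894e+00  a ← 21.031247 − (+3.093e-01/-2.894e+00) = 21.138130
iter 3: u=1.507063  f(a)=+2.676e-03  f'(a)=-2.844e+00  a ← 21.138130 − (+2.676e-03/-2.844e+00) = 21.139071
iter 4: u=1.506996  f(a)=+2.041e-07  f'(a)=-2.844e+00  a ← 21.139071 − (+2.041e-07/-2.844e+00) = 21.139071
iter 5: u=1.506996  f(a)=-1.421e-14  f'(a)=-2.844e+00  a ← 21.139071 − (-1.421e-14/-2.844e+00) = 21.139071
converged: |Δa| < 1e-12 after 5 iterations
sag = a·(cosh(S/(2a)) − 1) = 21.139071·(cosh(1.506996) − 1) = 28.904809
T_max/T_min = cosh(S/(2a)) = 2.367364

a=21.139 sag=28.905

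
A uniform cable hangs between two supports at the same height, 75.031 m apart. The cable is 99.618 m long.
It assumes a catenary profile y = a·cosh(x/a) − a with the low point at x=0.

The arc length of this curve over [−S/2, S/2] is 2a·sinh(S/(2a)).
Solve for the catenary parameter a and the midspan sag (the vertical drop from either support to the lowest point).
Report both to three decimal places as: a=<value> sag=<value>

seed: a₀ = √(S³/(24(L−S))) = √(75.031³/(24·24.587)) = 26.754862
iter 1: u=1.402194  f(a)=+2.533e+00  f'(a)=-2.226e+00  a ← 26.754862 − (+2.533e+00/-2.226e+00) = 27.893135
iter 2: u=1.344973  f(a)=+1.706e-01  f'(a)=-1.935e+00  a ← 27.893135 − (+1.706e-01/-1.935e+00) = 27.981323
iter 3: u=1.340734  f(a)=+8.979e-04  f'(a)=-1.915e+00  a ← 27.981323 − (+8.979e-04/-1.915e+00) = 27.981792
iter 4: u=1.340711  f(a)=+2.515e-08  f'(a)=-1.915e+00  a ← 27.981792 − (+2.515e-08/-1.915e+00) = 27.981792
iter 5: u=1.340711  f(a)=+1.421e-14  f'(a)=-1.915e+00  a ← 27.981792 − (+1.421e-14/-1.915e+00) = 27.981792
converged: |Δa| < 1e-12 after 5 iterations
sag = a·(cosh(S/(2a)) − 1) = 27.981792·(cosh(1.340711) − 1) = 29.148911
T_max/T_min = cosh(S/(2a)) = 2.041710

a=27.982 sag=29.149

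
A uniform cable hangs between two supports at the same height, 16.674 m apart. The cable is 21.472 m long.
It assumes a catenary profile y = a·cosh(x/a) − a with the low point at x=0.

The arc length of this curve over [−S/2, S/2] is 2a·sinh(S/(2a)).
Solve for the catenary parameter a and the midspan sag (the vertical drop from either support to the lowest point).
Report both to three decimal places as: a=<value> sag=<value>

a=6.602 sag=6.001

seed: a₀ = √(S³/(24(L−S))) = √(16.674³/(24·4.798)) = 6.344888
iter 1: u=1.313971  f(a)=+4.316e-01  f'(a)=-1.790e+00  a ← 6.344888 − (+4.316e-01/-1.790e+00) = 6.586005
iter 2: u=1.265866  f(a)=+2.582e-02  f'(a)=-1.582e+00  a ← 6.586005 − (+2.582e-02/-1.582e+00) = 6.602331
iter 3: u=1.262736  f(a)=+1.055e-04  f'(a)=-1.569e+00  a ← 6.602331 − (+1.055e-04/-1.569e+00) = 6.602398
iter 4: u=1.262723  f(a)=+1.774e-09  f'(a)=-1.569e+00  a ← 6.602398 − (+1.774e-09/-1.569e+00) = 6.602398
iter 5: u=1.262723  f(a)=+3.553e-15  f'(a)=-1.569e+00  a ← 6.602398 − (+3.553e-15/-1.569e+00) = 6.602398
converged: |Δa| < 1e-12 after 5 iterations
sag = a·(cosh(S/(2a)) − 1) = 6.602398·(cosh(1.262723) − 1) = 6.001306
T_max/T_min = cosh(S/(2a)) = 1.908959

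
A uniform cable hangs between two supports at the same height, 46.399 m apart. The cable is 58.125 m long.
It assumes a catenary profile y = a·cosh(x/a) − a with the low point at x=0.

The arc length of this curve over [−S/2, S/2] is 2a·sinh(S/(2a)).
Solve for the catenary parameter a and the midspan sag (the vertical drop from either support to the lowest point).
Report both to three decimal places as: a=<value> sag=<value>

a=19.516 sag=15.491

seed: a₀ = √(S³/(24(L−S))) = √(46.399³/(24·11.726)) = 18.840064
iter 1: u=1.231392  f(a)=+9.218e-01  f'(a)=-1.444e+00  a ← 18.840064 − (+9.218e-01/-1.444e+00) = 19.478406
iter 2: u=1.191037  f(a)=+4.892e-02  f'(a)=-1.294e+00  a ← 19.478406 − (+4.892e-02/-1.294e+00) = 19.516198
iter 3: u=1.188730  f(a)=+1.549e-04  f'(a)=-1.286e+00  a ← 19.516198 − (+1.549e-04/-1.286e+00) = 19.516319
iter 4: u=1.188723  f(a)=+1.563e-09  f'(a)=-1.286e+00  a ← 19.516319 − (+1.563e-09/-1.286e+00) = 19.516319
iter 5: u=1.188723  f(a)=-7.105e-15  f'(a)=-1.286e+00  a ← 19.516319 − (-7.105e-15/-1.286e+00) = 19.516319
converged: |Δa| < 1e-12 after 5 iterations
sag = a·(cosh(S/(2a)) − 1) = 19.516319·(cosh(1.188723) − 1) = 15.491046
T_max/T_min = cosh(S/(2a)) = 1.793748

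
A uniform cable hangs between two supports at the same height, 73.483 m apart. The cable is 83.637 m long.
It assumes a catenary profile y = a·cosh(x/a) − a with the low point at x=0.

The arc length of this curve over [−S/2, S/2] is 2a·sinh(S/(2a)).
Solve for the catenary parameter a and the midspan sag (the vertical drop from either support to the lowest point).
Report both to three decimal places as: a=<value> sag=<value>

a=41.162 sag=17.516

seed: a₀ = √(S³/(24(L−S))) = √(73.483³/(24·10.154)) = 40.351169
iter 1: u=0.910544  f(a)=+4.293e-01  f'(a)=-5.463e-01  a ← 40.351169 − (+4.293e-01/-5.463e-01) = 41.137117
iter 2: u=0.893147  f(a)=+1.286e-02  f'(a)=-5.140e-01  a ← 41.137117 − (+1.286e-02/-5.140e-01) = 41.162147
iter 3: u=0.892604  f(a)=+1.234e-05  f'(a)=-5.130e-01  a ← 41.162147 − (+1.234e-05/-5.130e-01) = 41.162171
iter 4: u=0.892604  f(a)=+1.140e-11  f'(a)=-5.130e-01  a ← 41.162171 − (+1.140e-11/-5.130e-01) = 41.162171
converged: |Δa| < 1e-12 after 4 iterations
sag = a·(cosh(S/(2a)) − 1) = 41.162171·(cosh(0.892604) − 1) = 17.515859
T_max/T_min = cosh(S/(2a)) = 1.425533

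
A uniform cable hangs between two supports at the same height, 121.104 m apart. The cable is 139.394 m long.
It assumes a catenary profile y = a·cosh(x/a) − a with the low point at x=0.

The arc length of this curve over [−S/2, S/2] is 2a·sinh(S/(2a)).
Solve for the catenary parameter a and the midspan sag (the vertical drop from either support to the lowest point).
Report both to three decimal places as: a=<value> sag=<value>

seed: a₀ = √(S³/(24(L−S))) = √(121.104³/(24·18.290)) = 63.609980
iter 1: u=0.951926  f(a)=+8.468e-01  f'(a)=-6.289e-01  a ← 63.609980 − (+8.468e-01/-6.289e-01) = 64.956462
iter 2: u=0.932194  f(a)=+2.763e-02  f'(a)=-5.885e-01  a ← 64.956462 − (+2.763e-02/-5.885e-01) = 65.003423
iter 3: u=0.931520  f(a)=+3.163e-05  f'(a)=-5.871e-01  a ← 65.003423 − (+3.163e-05/-5.871e-01) = 65.003476
iter 4: u=0.931519  f(a)=+4.158e-11  f'(a)=-5.871e-01  a ← 65.003476 − (+4.158e-11/-5.871e-01) = 65.003476
iter 5: u=0.931519  f(a)=-2.842e-14  f'(a)=-5.871e-01  a ← 65.003476 − (-2.842e-14/-5.871e-01) = 65.003476
converged: |Δa| < 1e-12 after 5 iterations
sag = a·(cosh(S/(2a)) − 1) = 65.003476·(cosh(0.931519) − 1) = 30.301947
T_max/T_min = cosh(S/(2a)) = 1.466159

a=65.003 sag=30.302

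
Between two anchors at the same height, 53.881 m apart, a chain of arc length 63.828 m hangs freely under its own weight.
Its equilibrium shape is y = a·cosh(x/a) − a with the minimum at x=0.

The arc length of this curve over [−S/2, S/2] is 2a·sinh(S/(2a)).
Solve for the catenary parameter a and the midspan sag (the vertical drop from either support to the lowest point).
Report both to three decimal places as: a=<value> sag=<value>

a=26.278 sag=15.062

seed: a₀ = √(S³/(24(L−S))) = √(53.881³/(24·9.947)) = 25.597750
iter 1: u=1.052456  f(a)=+5.657e-01  f'(a)=-8.667e-01  a ← 25.597750 − (+5.657e-01/-8.667e-01) = 26.250369
iter 2: u=1.026290  f(a)=+2.235e-02  f'(a)=-7.995e-01  a ← 26.250369 − (+2.235e-02/-7.995e-01) = 26.278331
iter 3: u=1.025198  f(a)=+3.810e-05  f'(a)=-7.967e-01  a ← 26.278331 − (+3.810e-05/-7.967e-01) = 26.278379
iter 4: u=1.025196  f(a)=+1.111e-10  f'(a)=-7.967e-01  a ← 26.278379 − (+1.111e-10/-7.967e-01) = 26.278379
iter 5: u=1.025196  f(a)=+7.105e-15  f'(a)=-7.967e-01  a ← 26.278379 − (+7.105e-15/-7.967e-01) = 26.278379
converged: |Δa| < 1e-12 after 5 iterations
sag = a·(cosh(S/(2a)) − 1) = 26.278379·(cosh(1.025196) − 1) = 15.062359
T_max/T_min = cosh(S/(2a)) = 1.573184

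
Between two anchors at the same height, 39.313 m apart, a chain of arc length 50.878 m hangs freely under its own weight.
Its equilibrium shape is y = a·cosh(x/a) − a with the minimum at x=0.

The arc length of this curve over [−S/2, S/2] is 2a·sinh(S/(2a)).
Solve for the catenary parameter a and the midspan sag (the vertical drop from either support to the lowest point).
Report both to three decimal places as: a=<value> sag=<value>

a=15.408 sag=14.333

seed: a₀ = √(S³/(24(L−S))) = √(39.313³/(24·11.565)) = 14.795370
iter 1: u=1.328557  f(a)=+1.065e+00  f'(a)=-1.857e+00  a ← 14.795370 − (+1.065e+00/-1.857e+00) = 15.368593
iter 2: u=1.279005  f(a)=+6.500e-02  f'(a)=-1.637e+00  a ← 15.368593 − (+6.500e-02/-1.637e+00) = 15.408303
iter 3: u=1.275708  f(a)=+2.771e-04  f'(a)=-1.623e+00  a ← 15.408303 − (+2.771e-04/-1.623e+00) = 15.408474
iter 4: u=1.275694  f(a)=+5.085e-09  f'(a)=-1.623e+00  a ← 15.408474 − (+5.085e-09/-1.623e+00) = 15.408474
iter 5: u=1.275694  f(a)=+0.000e+00  f'(a)=-1.623e+00  a ← 15.408474 − (+0.000e+00/-1.623e+00) = 15.408474
converged: |Δa| < 1e-12 after 5 iterations
sag = a·(cosh(S/(2a)) − 1) = 15.408474·(cosh(1.275694) − 1) = 14.333143
T_max/T_min = cosh(S/(2a)) = 1.930212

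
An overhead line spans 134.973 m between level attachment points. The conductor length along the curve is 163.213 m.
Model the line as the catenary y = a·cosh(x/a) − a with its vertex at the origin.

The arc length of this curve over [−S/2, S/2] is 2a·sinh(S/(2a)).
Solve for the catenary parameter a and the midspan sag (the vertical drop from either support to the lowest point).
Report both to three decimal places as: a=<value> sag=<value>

seed: a₀ = √(S³/(24(L−S))) = √(134.973³/(24·28.240)) = 60.232707
iter 1: u=1.120429  f(a)=+1.826e+00  f'(a)=-1.061e+00  a ← 60.232707 − (+1.826e+00/-1.061e+00) = 61.954487
iter 2: u=1.089292  f(a)=+8.124e-02  f'(a)=-9.683e-01  a ← 61.954487 − (+8.124e-02/-9.683e-01) = 62.038388
iter 3: u=1.087818  f(a)=+1.773e-04  f'(a)=-9.641e-01  a ← 62.038388 − (+1.773e-04/-9.641e-01) = 62.038572
iter 4: u=1.087815  f(a)=+8.488e-10  f'(a)=-9.641e-01  a ← 62.038572 − (+8.488e-10/-9.641e-01) = 62.038572
iter 5: u=1.087815  f(a)=+2.842e-14  f'(a)=-9.641e-01  a ← 62.038572 − (+2.842e-14/-9.641e-01) = 62.038572
converged: |Δa| < 1e-12 after 5 iterations
sag = a·(cosh(S/(2a)) − 1) = 62.038572·(cosh(1.087815) − 1) = 40.471941
T_max/T_min = cosh(S/(2a)) = 1.652367

a=62.039 sag=40.472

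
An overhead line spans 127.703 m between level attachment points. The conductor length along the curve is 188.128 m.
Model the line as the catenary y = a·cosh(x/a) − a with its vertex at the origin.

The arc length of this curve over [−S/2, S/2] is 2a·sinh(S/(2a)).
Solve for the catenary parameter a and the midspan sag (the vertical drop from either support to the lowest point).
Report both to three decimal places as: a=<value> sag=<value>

a=40.337 sag=62.011

seed: a₀ = √(S³/(24(L−S))) = √(127.703³/(24·60.425)) = 37.895505
iter 1: u=1.684936  f(a)=+9.181e+00  f'(a)=-4.191e+00  a ← 37.895505 − (+9.181e+00/-4.191e+00) = 40.085962
iter 2: u=1.592864  f(a)=+8.562e-01  f'(a)=-3.443e+00  a ← 40.085962 − (+8.562e-01/-3.443e+00) = 40.334646
iter 3: u=1.583044  f(a)=+9.138e-03  f'(a)=-3.370e+00  a ← 40.334646 − (+9.138e-03/-3.370e+00) = 40.337358
iter 4: u=1.582937  f(a)=+1.065e-06  f'(a)=-3.369e+00  a ← 40.337358 − (+1.065e-06/-3.369e+00) = 40.337358
iter 5: u=1.582937  f(a)=+0.000e+00  f'(a)=-3.369e+00  a ← 40.337358 − (+0.000e+00/-3.369e+00) = 40.337358
converged: |Δa| < 1e-12 after 5 iterations
sag = a·(cosh(S/(2a)) − 1) = 40.337358·(cosh(1.582937) − 1) = 62.010766
T_max/T_min = cosh(S/(2a)) = 2.537304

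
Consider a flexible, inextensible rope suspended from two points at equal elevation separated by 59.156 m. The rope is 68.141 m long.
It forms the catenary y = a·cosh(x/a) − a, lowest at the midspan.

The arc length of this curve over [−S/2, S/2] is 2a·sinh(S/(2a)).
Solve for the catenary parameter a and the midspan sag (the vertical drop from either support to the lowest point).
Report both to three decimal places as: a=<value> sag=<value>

a=31.666 sag=14.848

seed: a₀ = √(S³/(24(L−S))) = √(59.156³/(24·8.985)) = 30.983719
iter 1: u=0.954630  f(a)=+4.184e-01  f'(a)=-6.346e-01  a ← 30.983719 − (+4.184e-01/-6.346e-01) = 31.643056
iter 2: u=0.934739  f(a)=+1.373e-02  f'(a)=-5.936e-01  a ← 31.643056 − (+1.373e-02/-5.936e-01) = 31.666186
iter 3: u=0.934056  f(a)=+1.589e-05  f'(a)=-5.922e-01  a ← 31.666186 − (+1.589e-05/-5.922e-01) = 31.666213
iter 4: u=0.934055  f(a)=+2.134e-11  f'(a)=-5.922e-01  a ← 31.666213 − (+2.134e-11/-5.922e-01) = 31.666213
iter 5: u=0.934055  f(a)=-1.421e-14  f'(a)=-5.922e-01  a ← 31.666213 − (-1.421e-14/-5.922e-01) = 31.666213
converged: |Δa| < 1e-12 after 5 iterations
sag = a·(cosh(S/(2a)) − 1) = 31.666213·(cosh(0.934055) − 1) = 14.847742
T_max/T_min = cosh(S/(2a)) = 1.468883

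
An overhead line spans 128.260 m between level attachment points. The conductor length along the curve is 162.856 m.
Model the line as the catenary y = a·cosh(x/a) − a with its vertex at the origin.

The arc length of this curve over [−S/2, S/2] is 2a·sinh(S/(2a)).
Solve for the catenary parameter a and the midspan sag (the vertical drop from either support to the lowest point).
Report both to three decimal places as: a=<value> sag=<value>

seed: a₀ = √(S³/(24(L−S))) = √(128.260³/(24·34.596)) = 50.410185
iter 1: u=1.272164  f(a)=+2.910e+00  f'(a)=-1.608e+00  a ← 50.410185 − (+2.910e+00/-1.608e+00) = 52.219846
iter 2: u=1.228077  f(a)=+1.640e-01  f'(a)=-1.431e+00  a ← 52.219846 − (+1.640e-01/-1.431e+00) = 52.334448
iter 3: u=1.225388  f(a)=+5.902e-04  f'(a)=-1.421e+00  a ← 52.334448 − (+5.902e-04/-1.421e+00) = 52.334863
iter 4: u=1.225378  f(a)=+7.700e-09  f'(a)=-1.421e+00  a ← 52.334863 − (+7.700e-09/-1.421e+00) = 52.334863
iter 5: u=1.225378  f(a)=+2.842e-14  f'(a)=-1.421e+00  a ← 52.334863 − (+2.842e-14/-1.421e+00) = 52.334863
converged: |Δa| < 1e-12 after 5 iterations
sag = a·(cosh(S/(2a)) − 1) = 52.334863·(cosh(1.225378) − 1) = 44.461093
T_max/T_min = cosh(S/(2a)) = 1.849550

a=52.335 sag=44.461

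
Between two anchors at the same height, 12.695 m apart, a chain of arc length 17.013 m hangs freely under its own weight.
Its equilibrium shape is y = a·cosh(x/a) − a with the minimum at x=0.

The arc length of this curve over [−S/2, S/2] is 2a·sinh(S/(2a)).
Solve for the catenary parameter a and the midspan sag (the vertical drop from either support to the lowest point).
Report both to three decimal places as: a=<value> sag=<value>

seed: a₀ = √(S³/(24(L−S))) = √(12.695³/(24·4.318)) = 4.443264
iter 1: u=1.428567  f(a)=+4.626e-01  f'(a)=-2.370e+00  a ← 4.443264 − (+4.626e-01/-2.370e+00) = 4.638445
iter 2: u=1.368454  f(a)=+3.223e-02  f'(a)=-2.051e+00  a ← 4.638445 − (+3.223e-02/-2.051e+00) = 4.654163
iter 3: u=1.363833  f(a)=+1.823e-04  f'(a)=-2.027e+00  a ← 4.654163 − (+1.823e-04/-2.027e+00) = 4.654253
iter 4: u=1.363806  f(a)=+5.908e-09  f'(a)=-2.027e+00  a ← 4.654253 − (+5.908e-09/-2.027e+00) = 4.654253
iter 5: u=1.363806  f(a)=-3.553e-15  f'(a)=-2.027e+00  a ← 4.654253 − (-3.553e-15/-2.027e+00) = 4.654253
converged: |Δa| < 1e-12 after 5 iterations
sag = a·(cosh(S/(2a)) − 1) = 4.654253·(cosh(1.363806) − 1) = 5.042273
T_max/T_min = cosh(S/(2a)) = 2.083369

a=4.654 sag=5.042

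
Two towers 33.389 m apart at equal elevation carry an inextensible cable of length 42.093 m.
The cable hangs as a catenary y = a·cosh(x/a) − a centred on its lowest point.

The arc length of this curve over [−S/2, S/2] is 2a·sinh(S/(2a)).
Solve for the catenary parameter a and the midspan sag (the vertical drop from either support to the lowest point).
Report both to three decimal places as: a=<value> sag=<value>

seed: a₀ = √(S³/(24(L−S))) = √(33.389³/(24·8.704)) = 13.348733
iter 1: u=1.250643  f(a)=+7.066e-01  f'(a)=-1.520e+00  a ← 13.348733 − (+7.066e-01/-1.520e+00) = 13.813669
iter 2: u=1.208549  f(a)=+3.860e-02  f'(a)=-1.358e+00  a ← 13.813669 − (+3.860e-02/-1.358e+00) = 13.842092
iter 3: u=1.206068  f(a)=+1.299e-04  f'(a)=-1.349e+00  a ← 13.842092 − (+1.299e-04/-1.349e+00) = 13.842188
iter 4: u=1.206059  f(a)=+1.481e-09  f'(a)=-1.349e+00  a ← 13.842188 − (+1.481e-09/-1.349e+00) = 13.842188
iter 5: u=1.206059  f(a)=+0.000e+00  f'(a)=-1.349e+00  a ← 13.842188 − (+0.000e+00/-1.349e+00) = 13.842188
converged: |Δa| < 1e-12 after 5 iterations
sag = a·(cosh(S/(2a)) − 1) = 13.842188·(cosh(1.206059) − 1) = 11.348313
T_max/T_min = cosh(S/(2a)) = 1.819835

a=13.842 sag=11.348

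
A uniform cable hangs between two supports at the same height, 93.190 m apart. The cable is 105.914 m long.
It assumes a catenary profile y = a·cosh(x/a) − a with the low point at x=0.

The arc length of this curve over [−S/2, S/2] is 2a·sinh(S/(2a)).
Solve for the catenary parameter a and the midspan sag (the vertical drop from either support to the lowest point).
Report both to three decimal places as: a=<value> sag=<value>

a=52.502 sag=22.069

seed: a₀ = √(S³/(24(L−S))) = √(93.190³/(24·12.724)) = 51.479760
iter 1: u=0.905113  f(a)=+5.315e-01  f'(a)=-5.360e-01  a ← 51.479760 − (+5.315e-01/-5.360e-01) = 52.471265
iter 2: u=0.888010  f(a)=+1.574e-02  f'(a)=-5.047e-01  a ← 52.471265 − (+1.574e-02/-5.047e-01) = 52.502458
iter 3: u=0.887482  f(a)=+1.475e-05  f'(a)=-5.038e-01  a ← 52.502458 − (+1.475e-05/-5.038e-01) = 52.502487
iter 4: u=0.887482  f(a)=+1.297e-11  f'(a)=-5.038e-01  a ← 52.502487 − (+1.297e-11/-5.038e-01) = 52.502487
converged: |Δa| < 1e-12 after 4 iterations
sag = a·(cosh(S/(2a)) − 1) = 52.502487·(cosh(0.887482) − 1) = 22.069324
T_max/T_min = cosh(S/(2a)) = 1.420348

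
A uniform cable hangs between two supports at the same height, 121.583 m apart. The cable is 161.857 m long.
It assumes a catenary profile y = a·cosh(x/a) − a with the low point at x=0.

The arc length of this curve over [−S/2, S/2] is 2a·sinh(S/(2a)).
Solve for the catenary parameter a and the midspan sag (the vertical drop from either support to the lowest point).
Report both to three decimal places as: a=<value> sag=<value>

a=45.119 sag=47.537

seed: a₀ = √(S³/(24(L−S))) = √(121.583³/(24·40.274)) = 43.121244
iter 1: u=1.409781  f(a)=+4.197e+00  f'(a)=-2.267e+00  a ← 43.121244 − (+4.197e+00/-2.267e+00) = 44.972925
iter 2: u=1.351736  f(a)=+2.855e-01  f'(a)=-1.968e+00  a ← 44.972925 − (+2.855e-01/-1.968e+00) = 45.117999
iter 3: u=1.347389  f(a)=+1.534e-03  f'(a)=-1.947e+00  a ← 45.117999 − (+1.534e-03/-1.947e+00) = 45.118787
iter 4: u=1.347366  f(a)=+4.481e-08  f'(a)=-1.947e+00  a ← 45.118787 − (+4.481e-08/-1.947e+00) = 45.118787
iter 5: u=1.347366  f(a)=-2.842e-14  f'(a)=-1.947e+00  a ← 45.118787 − (-2.842e-14/-1.947e+00) = 45.118787
converged: |Δa| < 1e-12 after 5 iterations
sag = a·(cosh(S/(2a)) − 1) = 45.118787·(cosh(1.347366) − 1) = 47.537174
T_max/T_min = cosh(S/(2a)) = 2.053600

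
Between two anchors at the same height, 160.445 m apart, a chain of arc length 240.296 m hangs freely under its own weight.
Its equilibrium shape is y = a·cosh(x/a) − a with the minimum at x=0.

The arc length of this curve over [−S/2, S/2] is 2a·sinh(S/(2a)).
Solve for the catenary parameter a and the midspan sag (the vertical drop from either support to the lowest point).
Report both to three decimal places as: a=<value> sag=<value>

a=49.557 sag=80.410

seed: a₀ = √(S³/(24(L−S))) = √(160.445³/(24·79.851)) = 46.424099
iter 1: u=1.728036  f(a)=+1.281e+01  f'(a)=-4.583e+00  a ← 46.424099 − (+1.281e+01/-4.583e+00) = 49.218250
iter 2: u=1.629934  f(a)=+1.247e+00  f'(a)=-3.730e+00  a ← 49.218250 − (+1.247e+00/-3.730e+00) = 49.552618
iter 3: u=1.618936  f(a)=+1.465e-02  f'(a)=-3.643e+00  a ← 49.552618 − (+1.465e-02/-3.643e+00) = 49.556639
iter 4: u=1.618804  f(a)=+2.074e-06  f'(a)=-3.642e+00  a ← 49.556639 − (+2.074e-06/-3.642e+00) = 49.556640
iter 5: u=1.618804  f(a)=+8.527e-14  f'(a)=-3.642e+00  a ← 49.556640 − (+8.527e-14/-3.642e+00) = 49.556640
converged: |Δa| < 1e-12 after 5 iterations
sag = a·(cosh(S/(2a)) − 1) = 49.556640·(cosh(1.618804) − 1) = 80.410289
T_max/T_min = cosh(S/(2a)) = 2.622594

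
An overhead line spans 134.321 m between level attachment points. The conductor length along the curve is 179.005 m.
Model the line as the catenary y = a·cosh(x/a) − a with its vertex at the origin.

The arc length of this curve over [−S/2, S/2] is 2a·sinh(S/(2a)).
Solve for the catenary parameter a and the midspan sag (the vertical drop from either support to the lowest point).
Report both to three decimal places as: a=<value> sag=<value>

a=49.748 sag=52.651

seed: a₀ = √(S³/(24(L−S))) = √(134.321³/(24·44.684)) = 47.537269
iter 1: u=1.412797  f(a)=+4.677e+00  f'(a)=-2.283e+00  a ← 47.537269 − (+4.677e+00/-2.283e+00) = 49.586089
iter 2: u=1.354422  f(a)=+3.194e-01  f'(a)=-1.981e+00  a ← 49.586089 − (+3.194e-01/-1.981e+00) = 49.747322
iter 3: u=1.350032  f(a)=+1.730e-03  f'(a)=-1.959e+00  a ← 49.747322 − (+1.730e-03/-1.959e+00) = 49.748205
iter 4: u=1.350008  f(a)=+5.141e-08  f'(a)=-1.959e+00  a ← 49.748205 − (+5.141e-08/-1.959e+00) = 49.748205
iter 5: u=1.350008  f(a)=-2.842e-14  f'(a)=-1.959e+00  a ← 49.748205 − (-2.842e-14/-1.959e+00) = 49.748205
converged: |Δa| < 1e-12 after 5 iterations
sag = a·(cosh(S/(2a)) − 1) = 49.748205·(cosh(1.350008) − 1) = 52.650923
T_max/T_min = cosh(S/(2a)) = 2.058348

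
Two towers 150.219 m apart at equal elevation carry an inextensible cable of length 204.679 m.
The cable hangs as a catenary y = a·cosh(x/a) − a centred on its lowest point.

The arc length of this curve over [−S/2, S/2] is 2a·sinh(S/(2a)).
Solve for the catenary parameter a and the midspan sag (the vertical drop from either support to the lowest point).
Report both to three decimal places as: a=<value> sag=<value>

a=53.493 sag=61.984

seed: a₀ = √(S³/(24(L−S))) = √(150.219³/(24·54.460)) = 50.926386
iter 1: u=1.474864  f(a)=+6.239e+00  f'(a)=-2.642e+00  a ← 50.926386 − (+6.239e+00/-2.642e+00) = 53.288312
iter 2: u=1.409493  f(a)=+4.603e-01  f'(a)=-2.265e+00  a ← 53.288312 − (+4.603e-01/-2.265e+00) = 53.491548
iter 3: u=1.404138  f(a)=+2.947e-03  f'(a)=-2.236e+00  a ← 53.491548 − (+2.947e-03/-2.236e+00) = 53.492865
iter 4: u=1.404103  f(a)=+1.225e-07  f'(a)=-2.236e+00  a ← 53.492865 − (+1.225e-07/-2.236e+00) = 53.492865
iter 5: u=1.404103  f(a)=-2.842e-14  f'(a)=-2.236e+00  a ← 53.492865 − (-2.842e-14/-2.236e+00) = 53.492865
converged: |Δa| < 1e-12 after 5 iterations
sag = a·(cosh(S/(2a)) − 1) = 53.492865·(cosh(1.404103) − 1) = 61.983798
T_max/T_min = cosh(S/(2a)) = 2.158730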